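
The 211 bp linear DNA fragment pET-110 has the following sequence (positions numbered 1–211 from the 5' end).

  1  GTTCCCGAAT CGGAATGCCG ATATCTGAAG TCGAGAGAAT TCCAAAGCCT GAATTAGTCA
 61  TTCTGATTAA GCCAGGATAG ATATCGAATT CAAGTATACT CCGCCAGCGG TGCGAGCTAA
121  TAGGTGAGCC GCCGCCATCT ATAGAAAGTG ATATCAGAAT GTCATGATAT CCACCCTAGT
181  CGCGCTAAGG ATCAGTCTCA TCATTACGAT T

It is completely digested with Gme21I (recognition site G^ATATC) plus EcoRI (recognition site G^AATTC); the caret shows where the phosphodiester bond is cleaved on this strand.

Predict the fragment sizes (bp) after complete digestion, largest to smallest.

64, 45, 43, 20, 17, 16, 6 bp

Gme21I sites (GATATC) start at positions 20, 80, 150, 166.
Gme21I cuts after the first base of each site, so after positions 20, 80, 150, 166.
EcoRI sites (GAATTC) start at positions 37, 86.
EcoRI cuts after the first base of each site, so after positions 37, 86.
Combined cut positions: 20, 37, 80, 86, 150, 166.
Linear molecule, 6 cuts → 7 fragments:
  1–20 → 20 bp
  21–37 → 17 bp
  38–80 → 43 bp
  81–86 → 6 bp
  87–150 → 64 bp
  151–166 → 16 bp
  167–211 → 45 bp
Sorted largest to smallest: 64, 45, 43, 20, 17, 16, 6 bp.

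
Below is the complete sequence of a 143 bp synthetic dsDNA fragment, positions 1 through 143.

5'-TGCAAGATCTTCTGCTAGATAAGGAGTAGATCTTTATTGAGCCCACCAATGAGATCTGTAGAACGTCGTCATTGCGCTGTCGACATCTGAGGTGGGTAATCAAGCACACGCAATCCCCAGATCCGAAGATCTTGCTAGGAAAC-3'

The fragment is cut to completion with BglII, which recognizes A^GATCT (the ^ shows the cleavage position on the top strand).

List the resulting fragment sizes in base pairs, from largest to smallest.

75, 24, 23, 16, 5 bp

BglII sites (AGATCT) start at positions 5, 28, 52, 127.
BglII cuts after the first base of each site, so after positions 5, 28, 52, 127.
Linear molecule, 4 cuts → 5 fragments:
  1–5 → 5 bp
  6–28 → 23 bp
  29–52 → 24 bp
  53–127 → 75 bp
  128–143 → 16 bp
Sorted largest to smallest: 75, 24, 23, 16, 5 bp.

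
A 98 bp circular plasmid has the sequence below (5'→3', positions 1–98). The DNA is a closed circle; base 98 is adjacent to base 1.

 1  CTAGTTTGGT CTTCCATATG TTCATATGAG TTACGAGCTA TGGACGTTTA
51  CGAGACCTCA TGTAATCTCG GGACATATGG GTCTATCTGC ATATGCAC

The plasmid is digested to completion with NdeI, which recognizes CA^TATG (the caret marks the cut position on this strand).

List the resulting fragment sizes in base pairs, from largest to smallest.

51, 23, 16, 8 bp

NdeI sites (CATATG) start at positions 15, 23, 74, 90.
NdeI cuts after base 2 of each site, so after positions 16, 24, 75, 91.
Circular molecule, 4 cuts → 4 fragments:
  17–24 → 8 bp
  25–75 → 51 bp
  76–91 → 16 bp
  92–98 then 1–16 → 7 + 16 = 23 bp
Sorted largest to smallest: 51, 23, 16, 8 bp.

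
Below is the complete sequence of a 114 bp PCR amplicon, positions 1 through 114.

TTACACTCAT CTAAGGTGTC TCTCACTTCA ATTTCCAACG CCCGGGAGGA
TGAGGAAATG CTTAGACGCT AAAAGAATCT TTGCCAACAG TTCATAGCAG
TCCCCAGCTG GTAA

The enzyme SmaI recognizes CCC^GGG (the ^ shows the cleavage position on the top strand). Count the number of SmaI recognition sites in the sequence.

1

CCCGGG occurs starting at position 41.
SmaI cuts at 1 site.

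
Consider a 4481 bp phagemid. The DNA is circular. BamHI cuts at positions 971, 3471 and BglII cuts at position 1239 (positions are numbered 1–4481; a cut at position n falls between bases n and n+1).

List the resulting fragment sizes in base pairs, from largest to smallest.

Combined cut positions (sorted): 971, 1239, 3471.
Circular molecule, 3 cuts → 3 fragments:
  1239 − 971 = 268 bp
  3471 − 1239 = 2232 bp
  wrap: 4481 − 3471 + 971 = 1981 bp
Sorted largest to smallest: 2232, 1981, 268 bp.

2232, 1981, 268 bp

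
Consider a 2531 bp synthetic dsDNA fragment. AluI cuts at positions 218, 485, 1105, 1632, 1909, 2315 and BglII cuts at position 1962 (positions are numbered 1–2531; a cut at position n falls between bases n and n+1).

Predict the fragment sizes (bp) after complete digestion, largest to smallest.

620, 527, 353, 277, 267, 218, 216, 53 bp

Combined cut positions (sorted): 218, 485, 1105, 1632, 1909, 1962, 2315.
Linear molecule, 7 cuts → 8 fragments:
  218 − 0 = 218 bp
  485 − 218 = 267 bp
  1105 − 485 = 620 bp
  1632 − 1105 = 527 bp
  1909 − 1632 = 277 bp
  1962 − 1909 = 53 bp
  2315 − 1962 = 353 bp
  2531 − 2315 = 216 bp
Sorted largest to smallest: 620, 527, 353, 277, 267, 218, 216, 53 bp.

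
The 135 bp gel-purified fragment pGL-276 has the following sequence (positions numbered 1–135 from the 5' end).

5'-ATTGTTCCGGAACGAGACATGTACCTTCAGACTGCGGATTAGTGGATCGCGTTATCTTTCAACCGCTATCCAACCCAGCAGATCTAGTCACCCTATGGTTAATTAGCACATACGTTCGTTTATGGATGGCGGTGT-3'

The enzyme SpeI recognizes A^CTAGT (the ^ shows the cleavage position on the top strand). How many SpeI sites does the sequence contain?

0

No occurrence of ACTAGT is present in the sequence.
SpeI does not cut: 0 sites.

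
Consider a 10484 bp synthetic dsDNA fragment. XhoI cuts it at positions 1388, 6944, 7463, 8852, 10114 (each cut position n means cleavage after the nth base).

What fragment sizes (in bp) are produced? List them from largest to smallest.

5556, 1389, 1388, 1262, 519, 370 bp

Linear molecule, 5 cuts → 6 fragments:
  1388 − 0 = 1388 bp
  6944 − 1388 = 5556 bp
  7463 − 6944 = 519 bp
  8852 − 7463 = 1389 bp
  10114 − 8852 = 1262 bp
  10484 − 10114 = 370 bp
Sorted largest to smallest: 5556, 1389, 1388, 1262, 519, 370 bp.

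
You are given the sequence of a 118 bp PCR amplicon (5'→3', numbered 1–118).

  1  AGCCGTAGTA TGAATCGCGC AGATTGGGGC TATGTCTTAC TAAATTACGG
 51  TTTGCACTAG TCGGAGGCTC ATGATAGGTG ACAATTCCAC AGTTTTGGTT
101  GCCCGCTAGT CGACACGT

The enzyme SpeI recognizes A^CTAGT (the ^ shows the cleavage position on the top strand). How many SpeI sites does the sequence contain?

1

ACTAGT occurs starting at position 56.
SpeI cuts at 1 site.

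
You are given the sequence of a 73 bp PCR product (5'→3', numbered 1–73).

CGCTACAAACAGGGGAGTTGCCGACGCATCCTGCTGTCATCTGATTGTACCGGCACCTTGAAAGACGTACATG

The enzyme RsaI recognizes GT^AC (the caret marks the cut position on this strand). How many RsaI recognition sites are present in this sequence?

GTAC occurs starting at positions 47, 67.
RsaI cuts at 2 sites.

2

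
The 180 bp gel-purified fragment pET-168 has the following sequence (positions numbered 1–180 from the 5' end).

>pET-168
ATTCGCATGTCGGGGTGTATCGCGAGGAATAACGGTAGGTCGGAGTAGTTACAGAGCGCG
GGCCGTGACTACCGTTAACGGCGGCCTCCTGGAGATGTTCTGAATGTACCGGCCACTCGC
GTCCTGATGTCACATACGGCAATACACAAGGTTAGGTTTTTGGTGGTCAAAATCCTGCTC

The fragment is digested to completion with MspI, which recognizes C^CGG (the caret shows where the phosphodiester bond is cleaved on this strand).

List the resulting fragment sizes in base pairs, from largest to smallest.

109, 71 bp

The MspI site (CCGG) starts at position 109.
MspI cuts after the first base of each site, so after position 109.
Linear molecule, 1 cut → 2 fragments:
  1–109 → 109 bp
  110–180 → 71 bp
Sorted largest to smallest: 109, 71 bp.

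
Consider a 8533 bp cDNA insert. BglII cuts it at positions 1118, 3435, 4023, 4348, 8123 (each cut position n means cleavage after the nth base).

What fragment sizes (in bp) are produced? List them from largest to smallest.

3775, 2317, 1118, 588, 410, 325 bp

Linear molecule, 5 cuts → 6 fragments:
  1118 − 0 = 1118 bp
  3435 − 1118 = 2317 bp
  4023 − 3435 = 588 bp
  4348 − 4023 = 325 bp
  8123 − 4348 = 3775 bp
  8533 − 8123 = 410 bp
Sorted largest to smallest: 3775, 2317, 1118, 588, 410, 325 bp.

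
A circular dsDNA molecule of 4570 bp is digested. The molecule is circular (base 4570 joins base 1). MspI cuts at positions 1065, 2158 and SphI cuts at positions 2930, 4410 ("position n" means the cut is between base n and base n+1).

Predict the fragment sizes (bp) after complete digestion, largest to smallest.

Combined cut positions (sorted): 1065, 2158, 2930, 4410.
Circular molecule, 4 cuts → 4 fragments:
  2158 − 1065 = 1093 bp
  2930 − 2158 = 772 bp
  4410 − 2930 = 1480 bp
  wrap: 4570 − 4410 + 1065 = 1225 bp
Sorted largest to smallest: 1480, 1225, 1093, 772 bp.

1480, 1225, 1093, 772 bp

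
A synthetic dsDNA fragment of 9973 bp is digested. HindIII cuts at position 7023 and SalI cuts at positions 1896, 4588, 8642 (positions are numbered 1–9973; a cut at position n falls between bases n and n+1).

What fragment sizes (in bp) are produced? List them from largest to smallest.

2692, 2435, 1896, 1619, 1331 bp

Combined cut positions (sorted): 1896, 4588, 7023, 8642.
Linear molecule, 4 cuts → 5 fragments:
  1896 − 0 = 1896 bp
  4588 − 1896 = 2692 bp
  7023 − 4588 = 2435 bp
  8642 − 7023 = 1619 bp
  9973 − 8642 = 1331 bp
Sorted largest to smallest: 2692, 2435, 1896, 1619, 1331 bp.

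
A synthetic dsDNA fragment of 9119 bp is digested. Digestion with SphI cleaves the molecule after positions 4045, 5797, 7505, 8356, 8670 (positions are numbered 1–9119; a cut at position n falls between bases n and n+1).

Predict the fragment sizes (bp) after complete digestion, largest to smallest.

4045, 1752, 1708, 851, 449, 314 bp

Linear molecule, 5 cuts → 6 fragments:
  4045 − 0 = 4045 bp
  5797 − 4045 = 1752 bp
  7505 − 5797 = 1708 bp
  8356 − 7505 = 851 bp
  8670 − 8356 = 314 bp
  9119 − 8670 = 449 bp
Sorted largest to smallest: 4045, 1752, 1708, 851, 449, 314 bp.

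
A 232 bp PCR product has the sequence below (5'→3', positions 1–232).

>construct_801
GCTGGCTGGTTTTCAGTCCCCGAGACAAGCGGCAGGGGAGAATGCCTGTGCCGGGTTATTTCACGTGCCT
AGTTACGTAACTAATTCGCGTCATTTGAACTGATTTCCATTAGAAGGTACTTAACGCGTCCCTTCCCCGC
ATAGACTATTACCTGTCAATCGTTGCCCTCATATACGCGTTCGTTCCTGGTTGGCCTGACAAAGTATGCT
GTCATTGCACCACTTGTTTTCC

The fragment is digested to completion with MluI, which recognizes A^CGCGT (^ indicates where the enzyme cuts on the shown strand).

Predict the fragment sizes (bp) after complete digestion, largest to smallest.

124, 57, 51 bp

MluI sites (ACGCGT) start at positions 124, 175.
MluI cuts after the first base of each site, so after positions 124, 175.
Linear molecule, 2 cuts → 3 fragments:
  1–124 → 124 bp
  125–175 → 51 bp
  176–232 → 57 bp
Sorted largest to smallest: 124, 57, 51 bp.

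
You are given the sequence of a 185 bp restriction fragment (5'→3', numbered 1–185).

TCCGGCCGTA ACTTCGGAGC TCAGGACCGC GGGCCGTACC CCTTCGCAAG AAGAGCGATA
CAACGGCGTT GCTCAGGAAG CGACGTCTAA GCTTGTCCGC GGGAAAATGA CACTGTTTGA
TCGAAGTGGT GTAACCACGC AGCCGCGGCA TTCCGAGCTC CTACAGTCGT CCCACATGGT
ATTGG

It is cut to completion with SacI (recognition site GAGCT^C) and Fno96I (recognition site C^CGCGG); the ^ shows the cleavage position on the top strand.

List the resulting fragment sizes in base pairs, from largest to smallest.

SacI sites (GAGCTC) start at positions 17, 155.
SacI cuts after base 5 of each site (before the last base), so after positions 21, 159.
Fno96I sites (CCGCGG) start at positions 27, 97, 143.
Fno96I cuts after the first base of each site, so after positions 27, 97, 143.
Combined cut positions: 21, 27, 97, 143, 159.
Linear molecule, 5 cuts → 6 fragments:
  1–21 → 21 bp
  22–27 → 6 bp
  28–97 → 70 bp
  98–143 → 46 bp
  144–159 → 16 bp
  160–185 → 26 bp
Sorted largest to smallest: 70, 46, 26, 21, 16, 6 bp.

70, 46, 26, 21, 16, 6 bp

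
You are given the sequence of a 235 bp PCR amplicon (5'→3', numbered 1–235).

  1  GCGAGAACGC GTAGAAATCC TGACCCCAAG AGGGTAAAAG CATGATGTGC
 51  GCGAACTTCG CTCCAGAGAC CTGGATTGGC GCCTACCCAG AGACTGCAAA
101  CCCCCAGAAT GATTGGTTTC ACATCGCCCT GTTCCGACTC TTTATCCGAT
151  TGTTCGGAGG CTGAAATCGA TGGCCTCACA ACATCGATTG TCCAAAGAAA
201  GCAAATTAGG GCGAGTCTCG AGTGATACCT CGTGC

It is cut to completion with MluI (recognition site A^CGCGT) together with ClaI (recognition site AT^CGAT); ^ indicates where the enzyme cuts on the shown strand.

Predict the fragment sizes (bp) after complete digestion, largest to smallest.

The MluI site (ACGCGT) starts at position 7.
MluI cuts after the first base of each site, so after position 7.
ClaI sites (ATCGAT) start at positions 166, 183.
ClaI cuts after base 2 of each site, so after positions 167, 184.
Combined cut positions: 7, 167, 184.
Linear molecule, 3 cuts → 4 fragments:
  1–7 → 7 bp
  8–167 → 160 bp
  168–184 → 17 bp
  185–235 → 51 bp
Sorted largest to smallest: 160, 51, 17, 7 bp.

160, 51, 17, 7 bp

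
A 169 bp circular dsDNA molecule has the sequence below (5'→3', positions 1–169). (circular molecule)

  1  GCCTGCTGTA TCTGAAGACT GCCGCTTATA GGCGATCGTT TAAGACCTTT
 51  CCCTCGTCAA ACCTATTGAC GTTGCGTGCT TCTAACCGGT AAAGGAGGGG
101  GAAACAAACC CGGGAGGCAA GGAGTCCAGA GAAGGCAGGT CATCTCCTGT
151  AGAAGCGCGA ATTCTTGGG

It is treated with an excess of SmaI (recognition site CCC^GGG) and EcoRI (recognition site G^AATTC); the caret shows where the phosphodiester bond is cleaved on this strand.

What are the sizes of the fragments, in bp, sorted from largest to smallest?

The SmaI site (CCCGGG) starts at position 109.
SmaI cuts after base 3 of each site, so after position 111.
The EcoRI site (GAATTC) starts at position 159.
EcoRI cuts after the first base of each site, so after position 159.
Combined cut positions: 111, 159.
Circular molecule, 2 cuts → 2 fragments:
  112–159 → 48 bp
  160–169 then 1–111 → 10 + 111 = 121 bp
Sorted largest to smallest: 121, 48 bp.

121, 48 bp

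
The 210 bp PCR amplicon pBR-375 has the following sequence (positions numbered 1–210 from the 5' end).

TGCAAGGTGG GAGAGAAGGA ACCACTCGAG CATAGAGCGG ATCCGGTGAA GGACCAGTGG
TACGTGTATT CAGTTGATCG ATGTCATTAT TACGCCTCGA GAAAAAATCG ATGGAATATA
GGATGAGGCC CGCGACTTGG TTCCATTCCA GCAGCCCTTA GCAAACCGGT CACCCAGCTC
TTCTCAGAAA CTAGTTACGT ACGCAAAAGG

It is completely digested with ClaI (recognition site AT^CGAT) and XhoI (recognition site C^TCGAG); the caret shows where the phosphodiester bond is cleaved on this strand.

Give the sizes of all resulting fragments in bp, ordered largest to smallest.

102, 53, 25, 18, 12 bp

ClaI sites (ATCGAT) start at positions 77, 107.
ClaI cuts after base 2 of each site, so after positions 78, 108.
XhoI sites (CTCGAG) start at positions 25, 96.
XhoI cuts after the first base of each site, so after positions 25, 96.
Combined cut positions: 25, 78, 96, 108.
Linear molecule, 4 cuts → 5 fragments:
  1–25 → 25 bp
  26–78 → 53 bp
  79–96 → 18 bp
  97–108 → 12 bp
  109–210 → 102 bp
Sorted largest to smallest: 102, 53, 25, 18, 12 bp.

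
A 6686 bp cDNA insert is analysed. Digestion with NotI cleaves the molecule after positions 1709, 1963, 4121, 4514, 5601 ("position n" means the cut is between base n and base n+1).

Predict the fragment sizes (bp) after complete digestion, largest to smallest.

Linear molecule, 5 cuts → 6 fragments:
  1709 − 0 = 1709 bp
  1963 − 1709 = 254 bp
  4121 − 1963 = 2158 bp
  4514 − 4121 = 393 bp
  5601 − 4514 = 1087 bp
  6686 − 5601 = 1085 bp
Sorted largest to smallest: 2158, 1709, 1087, 1085, 393, 254 bp.

2158, 1709, 1087, 1085, 393, 254 bp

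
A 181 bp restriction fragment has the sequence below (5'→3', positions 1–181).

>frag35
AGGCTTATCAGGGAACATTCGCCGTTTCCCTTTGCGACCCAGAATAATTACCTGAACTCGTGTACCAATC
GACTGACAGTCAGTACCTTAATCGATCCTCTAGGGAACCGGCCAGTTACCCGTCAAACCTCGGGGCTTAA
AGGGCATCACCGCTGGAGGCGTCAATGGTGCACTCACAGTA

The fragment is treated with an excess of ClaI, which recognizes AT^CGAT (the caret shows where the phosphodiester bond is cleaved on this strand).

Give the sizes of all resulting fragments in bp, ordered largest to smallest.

92, 89 bp

The ClaI site (ATCGAT) starts at position 91.
ClaI cuts after base 2 of each site, so after position 92.
Linear molecule, 1 cut → 2 fragments:
  1–92 → 92 bp
  93–181 → 89 bp
Sorted largest to smallest: 92, 89 bp.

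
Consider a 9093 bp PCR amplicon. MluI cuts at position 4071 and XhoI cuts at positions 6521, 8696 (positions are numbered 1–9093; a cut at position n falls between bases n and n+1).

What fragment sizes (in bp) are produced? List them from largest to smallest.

Combined cut positions (sorted): 4071, 6521, 8696.
Linear molecule, 3 cuts → 4 fragments:
  4071 − 0 = 4071 bp
  6521 − 4071 = 2450 bp
  8696 − 6521 = 2175 bp
  9093 − 8696 = 397 bp
Sorted largest to smallest: 4071, 2450, 2175, 397 bp.

4071, 2450, 2175, 397 bp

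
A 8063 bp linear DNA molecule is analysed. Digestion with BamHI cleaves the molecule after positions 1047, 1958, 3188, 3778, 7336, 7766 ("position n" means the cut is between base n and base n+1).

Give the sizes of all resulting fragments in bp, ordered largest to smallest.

Linear molecule, 6 cuts → 7 fragments:
  1047 − 0 = 1047 bp
  1958 − 1047 = 911 bp
  3188 − 1958 = 1230 bp
  3778 − 3188 = 590 bp
  7336 − 3778 = 3558 bp
  7766 − 7336 = 430 bp
  8063 − 7766 = 297 bp
Sorted largest to smallest: 3558, 1230, 1047, 911, 590, 430, 297 bp.

3558, 1230, 1047, 911, 590, 430, 297 bp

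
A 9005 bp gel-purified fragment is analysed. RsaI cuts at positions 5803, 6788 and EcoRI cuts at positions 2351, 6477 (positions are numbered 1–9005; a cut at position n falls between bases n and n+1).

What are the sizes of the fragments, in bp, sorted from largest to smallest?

Combined cut positions (sorted): 2351, 5803, 6477, 6788.
Linear molecule, 4 cuts → 5 fragments:
  2351 − 0 = 2351 bp
  5803 − 2351 = 3452 bp
  6477 − 5803 = 674 bp
  6788 − 6477 = 311 bp
  9005 − 6788 = 2217 bp
Sorted largest to smallest: 3452, 2351, 2217, 674, 311 bp.

3452, 2351, 2217, 674, 311 bp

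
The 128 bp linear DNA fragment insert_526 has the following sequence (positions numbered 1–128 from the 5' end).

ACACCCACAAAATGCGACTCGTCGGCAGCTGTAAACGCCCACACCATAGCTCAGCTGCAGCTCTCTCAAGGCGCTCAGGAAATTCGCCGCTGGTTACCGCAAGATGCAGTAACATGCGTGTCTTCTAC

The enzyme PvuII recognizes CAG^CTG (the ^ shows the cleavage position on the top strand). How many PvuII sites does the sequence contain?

2

CAGCTG occurs starting at positions 26, 52.
PvuII cuts at 2 sites.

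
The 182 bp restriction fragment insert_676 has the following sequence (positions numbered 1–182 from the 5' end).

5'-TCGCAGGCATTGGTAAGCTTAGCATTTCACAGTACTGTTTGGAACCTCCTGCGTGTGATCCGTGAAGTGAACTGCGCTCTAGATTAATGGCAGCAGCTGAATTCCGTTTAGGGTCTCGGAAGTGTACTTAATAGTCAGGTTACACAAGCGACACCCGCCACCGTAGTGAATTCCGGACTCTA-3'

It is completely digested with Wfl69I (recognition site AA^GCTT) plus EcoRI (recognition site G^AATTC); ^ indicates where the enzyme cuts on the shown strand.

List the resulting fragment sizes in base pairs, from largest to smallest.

83, 69, 16, 14 bp

The Wfl69I site (AAGCTT) starts at position 15.
Wfl69I cuts after base 2 of each site, so after position 16.
EcoRI sites (GAATTC) start at positions 99, 168.
EcoRI cuts after the first base of each site, so after positions 99, 168.
Combined cut positions: 16, 99, 168.
Linear molecule, 3 cuts → 4 fragments:
  1–16 → 16 bp
  17–99 → 83 bp
  100–168 → 69 bp
  169–182 → 14 bp
Sorted largest to smallest: 83, 69, 16, 14 bp.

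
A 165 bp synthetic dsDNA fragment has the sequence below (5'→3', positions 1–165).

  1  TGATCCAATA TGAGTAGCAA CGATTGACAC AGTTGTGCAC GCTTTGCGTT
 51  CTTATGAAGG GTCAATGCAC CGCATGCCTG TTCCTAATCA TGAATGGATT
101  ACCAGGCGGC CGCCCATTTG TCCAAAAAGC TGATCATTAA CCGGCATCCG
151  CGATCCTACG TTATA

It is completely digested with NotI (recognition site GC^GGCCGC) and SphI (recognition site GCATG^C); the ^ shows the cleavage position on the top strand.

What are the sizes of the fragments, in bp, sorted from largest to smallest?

The NotI site (GCGGCCGC) starts at position 106.
NotI cuts after base 2 of each site, so after position 107.
The SphI site (GCATGC) starts at position 72.
SphI cuts after base 5 of each site (before the last base), so after position 76.
Combined cut positions: 76, 107.
Linear molecule, 2 cuts → 3 fragments:
  1–76 → 76 bp
  77–107 → 31 bp
  108–165 → 58 bp
Sorted largest to smallest: 76, 58, 31 bp.

76, 58, 31 bp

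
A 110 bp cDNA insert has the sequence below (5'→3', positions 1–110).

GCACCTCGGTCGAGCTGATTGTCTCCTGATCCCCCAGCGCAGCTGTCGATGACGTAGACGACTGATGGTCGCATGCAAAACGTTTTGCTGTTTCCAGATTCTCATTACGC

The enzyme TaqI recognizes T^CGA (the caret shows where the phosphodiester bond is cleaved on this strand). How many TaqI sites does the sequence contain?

TCGA occurs starting at positions 10, 46.
TaqI cuts at 2 sites.

2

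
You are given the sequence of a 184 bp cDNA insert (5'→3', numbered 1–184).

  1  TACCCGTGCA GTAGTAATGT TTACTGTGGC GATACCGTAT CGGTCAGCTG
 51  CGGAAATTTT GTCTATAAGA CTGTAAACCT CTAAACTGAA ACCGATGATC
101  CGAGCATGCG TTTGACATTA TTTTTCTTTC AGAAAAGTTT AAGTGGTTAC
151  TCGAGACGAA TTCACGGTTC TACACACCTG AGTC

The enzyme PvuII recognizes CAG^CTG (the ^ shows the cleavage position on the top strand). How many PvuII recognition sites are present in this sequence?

CAGCTG occurs starting at position 45.
PvuII cuts at 1 site.

1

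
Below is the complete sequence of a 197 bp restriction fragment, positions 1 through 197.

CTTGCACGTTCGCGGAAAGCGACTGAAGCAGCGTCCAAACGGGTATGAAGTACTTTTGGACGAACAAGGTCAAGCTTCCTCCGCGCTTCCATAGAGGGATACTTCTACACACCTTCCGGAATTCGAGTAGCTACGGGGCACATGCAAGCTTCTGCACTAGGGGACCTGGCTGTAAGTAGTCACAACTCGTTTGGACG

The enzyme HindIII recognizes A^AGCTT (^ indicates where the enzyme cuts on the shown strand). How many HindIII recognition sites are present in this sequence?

AAGCTT occurs starting at positions 72, 146.
HindIII cuts at 2 sites.

2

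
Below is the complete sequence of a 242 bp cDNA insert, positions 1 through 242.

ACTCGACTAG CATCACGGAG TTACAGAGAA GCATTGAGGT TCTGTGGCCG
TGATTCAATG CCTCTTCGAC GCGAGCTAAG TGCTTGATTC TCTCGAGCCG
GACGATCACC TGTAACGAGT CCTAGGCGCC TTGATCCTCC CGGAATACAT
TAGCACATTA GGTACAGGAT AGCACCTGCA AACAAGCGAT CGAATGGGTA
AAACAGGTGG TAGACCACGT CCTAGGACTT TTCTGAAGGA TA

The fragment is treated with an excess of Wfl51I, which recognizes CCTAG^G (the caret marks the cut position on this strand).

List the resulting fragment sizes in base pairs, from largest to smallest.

125, 100, 17 bp

Wfl51I sites (CCTAGG) start at positions 121, 221.
Wfl51I cuts after base 5 of each site (before the last base), so after positions 125, 225.
Linear molecule, 2 cuts → 3 fragments:
  1–125 → 125 bp
  126–225 → 100 bp
  226–242 → 17 bp
Sorted largest to smallest: 125, 100, 17 bp.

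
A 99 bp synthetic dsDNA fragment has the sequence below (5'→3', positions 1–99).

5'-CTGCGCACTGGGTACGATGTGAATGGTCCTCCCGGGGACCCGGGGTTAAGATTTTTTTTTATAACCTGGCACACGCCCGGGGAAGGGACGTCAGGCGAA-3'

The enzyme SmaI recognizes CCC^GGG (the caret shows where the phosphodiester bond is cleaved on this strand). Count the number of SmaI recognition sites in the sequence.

CCCGGG occurs starting at positions 31, 39, 76.
SmaI cuts at 3 sites.

3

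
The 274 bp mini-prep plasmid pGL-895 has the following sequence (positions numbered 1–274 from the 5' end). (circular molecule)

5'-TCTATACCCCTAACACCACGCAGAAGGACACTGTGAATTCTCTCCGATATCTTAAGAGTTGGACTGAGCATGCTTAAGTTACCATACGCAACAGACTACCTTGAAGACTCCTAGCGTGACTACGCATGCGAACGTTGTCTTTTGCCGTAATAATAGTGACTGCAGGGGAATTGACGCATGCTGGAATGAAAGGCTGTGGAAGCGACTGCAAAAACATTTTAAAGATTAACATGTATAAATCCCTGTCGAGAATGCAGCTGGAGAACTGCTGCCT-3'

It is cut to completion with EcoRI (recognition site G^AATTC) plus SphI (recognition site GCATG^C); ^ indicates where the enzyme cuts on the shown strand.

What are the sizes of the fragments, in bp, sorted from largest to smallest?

The EcoRI site (GAATTC) starts at position 35.
EcoRI cuts after the first base of each site, so after position 35.
SphI sites (GCATGC) start at positions 68, 124, 176.
SphI cuts after base 5 of each site (before the last base), so after positions 72, 128, 180.
Combined cut positions: 35, 72, 128, 180.
Circular molecule, 4 cuts → 4 fragments:
  36–72 → 37 bp
  73–128 → 56 bp
  129–180 → 52 bp
  181–274 then 1–35 → 94 + 35 = 129 bp
Sorted largest to smallest: 129, 56, 52, 37 bp.

129, 56, 52, 37 bp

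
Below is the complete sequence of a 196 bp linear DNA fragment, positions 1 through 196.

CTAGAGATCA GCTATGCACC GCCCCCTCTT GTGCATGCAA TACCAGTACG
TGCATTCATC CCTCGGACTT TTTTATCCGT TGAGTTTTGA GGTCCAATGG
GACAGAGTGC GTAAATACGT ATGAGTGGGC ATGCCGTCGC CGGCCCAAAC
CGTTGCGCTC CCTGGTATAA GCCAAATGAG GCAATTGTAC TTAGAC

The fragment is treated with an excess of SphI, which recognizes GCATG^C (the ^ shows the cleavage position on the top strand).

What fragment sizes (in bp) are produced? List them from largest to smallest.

SphI sites (GCATGC) start at positions 33, 129.
SphI cuts after base 5 of each site (before the last base), so after positions 37, 133.
Linear molecule, 2 cuts → 3 fragments:
  1–37 → 37 bp
  38–133 → 96 bp
  134–196 → 63 bp
Sorted largest to smallest: 96, 63, 37 bp.

96, 63, 37 bp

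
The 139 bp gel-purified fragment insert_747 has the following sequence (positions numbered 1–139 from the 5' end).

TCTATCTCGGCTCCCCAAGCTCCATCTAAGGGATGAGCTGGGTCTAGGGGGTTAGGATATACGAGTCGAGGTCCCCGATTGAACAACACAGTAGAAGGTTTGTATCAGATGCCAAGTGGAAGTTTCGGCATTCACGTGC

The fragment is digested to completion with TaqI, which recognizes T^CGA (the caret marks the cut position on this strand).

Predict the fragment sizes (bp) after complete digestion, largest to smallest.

The TaqI site (TCGA) starts at position 66.
TaqI cuts after the first base of each site, so after position 66.
Linear molecule, 1 cut → 2 fragments:
  1–66 → 66 bp
  67–139 → 73 bp
Sorted largest to smallest: 73, 66 bp.

73, 66 bp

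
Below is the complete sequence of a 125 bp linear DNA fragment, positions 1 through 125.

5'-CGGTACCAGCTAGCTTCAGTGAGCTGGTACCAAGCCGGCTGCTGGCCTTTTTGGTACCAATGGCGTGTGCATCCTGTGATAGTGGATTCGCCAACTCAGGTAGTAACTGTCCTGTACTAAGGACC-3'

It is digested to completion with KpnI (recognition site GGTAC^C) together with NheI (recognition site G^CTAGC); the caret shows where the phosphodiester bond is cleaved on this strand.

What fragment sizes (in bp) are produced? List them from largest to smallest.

68, 27, 21, 6, 3 bp

KpnI sites (GGTACC) start at positions 2, 26, 53.
KpnI cuts after base 5 of each site (before the last base), so after positions 6, 30, 57.
The NheI site (GCTAGC) starts at position 9.
NheI cuts after the first base of each site, so after position 9.
Combined cut positions: 6, 9, 30, 57.
Linear molecule, 4 cuts → 5 fragments:
  1–6 → 6 bp
  7–9 → 3 bp
  10–30 → 21 bp
  31–57 → 27 bp
  58–125 → 68 bp
Sorted largest to smallest: 68, 27, 21, 6, 3 bp.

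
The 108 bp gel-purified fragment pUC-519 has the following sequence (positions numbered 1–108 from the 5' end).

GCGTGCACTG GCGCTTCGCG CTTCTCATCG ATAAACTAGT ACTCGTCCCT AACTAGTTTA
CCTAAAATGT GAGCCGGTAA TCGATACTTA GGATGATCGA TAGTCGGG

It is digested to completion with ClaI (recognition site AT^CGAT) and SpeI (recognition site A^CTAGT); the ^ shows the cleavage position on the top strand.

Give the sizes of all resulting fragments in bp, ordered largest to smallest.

29, 28, 17, 16, 11, 7 bp

ClaI sites (ATCGAT) start at positions 27, 80, 96.
ClaI cuts after base 2 of each site, so after positions 28, 81, 97.
SpeI sites (ACTAGT) start at positions 35, 52.
SpeI cuts after the first base of each site, so after positions 35, 52.
Combined cut positions: 28, 35, 52, 81, 97.
Linear molecule, 5 cuts → 6 fragments:
  1–28 → 28 bp
  29–35 → 7 bp
  36–52 → 17 bp
  53–81 → 29 bp
  82–97 → 16 bp
  98–108 → 11 bp
Sorted largest to smallest: 29, 28, 17, 16, 11, 7 bp.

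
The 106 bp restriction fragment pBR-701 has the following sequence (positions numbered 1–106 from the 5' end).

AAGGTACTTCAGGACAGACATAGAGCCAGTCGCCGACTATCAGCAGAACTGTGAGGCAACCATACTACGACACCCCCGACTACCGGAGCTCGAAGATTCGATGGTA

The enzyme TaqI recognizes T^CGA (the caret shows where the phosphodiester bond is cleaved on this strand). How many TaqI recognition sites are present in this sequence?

TCGA occurs starting at positions 90, 98.
TaqI cuts at 2 sites.

2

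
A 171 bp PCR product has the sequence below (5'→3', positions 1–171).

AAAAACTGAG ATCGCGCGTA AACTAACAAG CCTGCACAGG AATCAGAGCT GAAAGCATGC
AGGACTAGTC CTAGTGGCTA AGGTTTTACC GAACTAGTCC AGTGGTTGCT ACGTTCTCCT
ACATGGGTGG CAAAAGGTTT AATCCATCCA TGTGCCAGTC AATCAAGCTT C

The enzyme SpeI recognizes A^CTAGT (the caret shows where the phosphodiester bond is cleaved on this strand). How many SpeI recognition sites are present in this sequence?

2

ACTAGT occurs starting at positions 64, 93.
SpeI cuts at 2 sites.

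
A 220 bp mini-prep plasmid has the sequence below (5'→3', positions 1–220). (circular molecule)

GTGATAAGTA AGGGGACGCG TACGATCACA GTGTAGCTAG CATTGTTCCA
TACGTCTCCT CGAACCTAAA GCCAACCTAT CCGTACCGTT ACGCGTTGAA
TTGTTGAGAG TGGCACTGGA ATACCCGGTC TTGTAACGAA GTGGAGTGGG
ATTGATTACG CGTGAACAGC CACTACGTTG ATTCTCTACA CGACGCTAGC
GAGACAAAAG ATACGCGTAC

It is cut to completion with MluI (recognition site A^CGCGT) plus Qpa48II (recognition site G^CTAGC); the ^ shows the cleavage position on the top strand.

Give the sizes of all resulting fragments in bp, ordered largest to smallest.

MluI sites (ACGCGT) start at positions 16, 91, 158, 213.
MluI cuts after the first base of each site, so after positions 16, 91, 158, 213.
Qpa48II sites (GCTAGC) start at positions 36, 195.
Qpa48II cuts after the first base of each site, so after positions 36, 195.
Combined cut positions: 16, 36, 91, 158, 195, 213.
Circular molecule, 6 cuts → 6 fragments:
  17–36 → 20 bp
  37–91 → 55 bp
  92–158 → 67 bp
  159–195 → 37 bp
  196–213 → 18 bp
  214–220 then 1–16 → 7 + 16 = 23 bp
Sorted largest to smallest: 67, 55, 37, 23, 20, 18 bp.

67, 55, 37, 23, 20, 18 bp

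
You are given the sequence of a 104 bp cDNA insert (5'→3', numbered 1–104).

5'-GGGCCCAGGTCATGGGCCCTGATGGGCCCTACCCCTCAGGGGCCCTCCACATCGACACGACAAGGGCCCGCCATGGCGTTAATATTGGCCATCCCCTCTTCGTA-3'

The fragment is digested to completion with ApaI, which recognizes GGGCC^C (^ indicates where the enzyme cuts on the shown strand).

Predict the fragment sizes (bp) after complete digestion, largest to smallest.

36, 24, 16, 13, 10, 5 bp

ApaI sites (GGGCCC) start at positions 1, 14, 24, 40, 64.
ApaI cuts after base 5 of each site (before the last base), so after positions 5, 18, 28, 44, 68.
Linear molecule, 5 cuts → 6 fragments:
  1–5 → 5 bp
  6–18 → 13 bp
  19–28 → 10 bp
  29–44 → 16 bp
  45–68 → 24 bp
  69–104 → 36 bp
Sorted largest to smallest: 36, 24, 16, 13, 10, 5 bp.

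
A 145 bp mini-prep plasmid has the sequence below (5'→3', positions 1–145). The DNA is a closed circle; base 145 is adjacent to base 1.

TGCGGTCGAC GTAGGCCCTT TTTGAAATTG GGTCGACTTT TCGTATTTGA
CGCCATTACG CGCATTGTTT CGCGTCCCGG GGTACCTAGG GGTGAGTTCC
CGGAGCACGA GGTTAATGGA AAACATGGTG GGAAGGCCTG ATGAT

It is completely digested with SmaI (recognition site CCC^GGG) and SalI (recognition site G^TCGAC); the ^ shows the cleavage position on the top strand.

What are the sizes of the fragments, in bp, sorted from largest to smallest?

72, 46, 27 bp

The SmaI site (CCCGGG) starts at position 76.
SmaI cuts after base 3 of each site, so after position 78.
SalI sites (GTCGAC) start at positions 5, 32.
SalI cuts after the first base of each site, so after positions 5, 32.
Combined cut positions: 5, 32, 78.
Circular molecule, 3 cuts → 3 fragments:
  6–32 → 27 bp
  33–78 → 46 bp
  79–145 then 1–5 → 67 + 5 = 72 bp
Sorted largest to smallest: 72, 46, 27 bp.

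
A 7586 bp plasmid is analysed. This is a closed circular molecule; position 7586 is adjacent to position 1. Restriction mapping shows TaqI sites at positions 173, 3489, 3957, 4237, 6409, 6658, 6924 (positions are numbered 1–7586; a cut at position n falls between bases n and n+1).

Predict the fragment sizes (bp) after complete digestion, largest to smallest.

3316, 2172, 835, 468, 280, 266, 249 bp

Circular molecule, 7 cuts → 7 fragments:
  3489 − 173 = 3316 bp
  3957 − 3489 = 468 bp
  4237 − 3957 = 280 bp
  6409 − 4237 = 2172 bp
  6658 − 6409 = 249 bp
  6924 − 6658 = 266 bp
  wrap: 7586 − 6924 + 173 = 835 bp
Sorted largest to smallest: 3316, 2172, 835, 468, 280, 266, 249 bp.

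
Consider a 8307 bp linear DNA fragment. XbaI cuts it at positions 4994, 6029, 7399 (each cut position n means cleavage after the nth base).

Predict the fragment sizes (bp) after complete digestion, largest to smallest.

Linear molecule, 3 cuts → 4 fragments:
  4994 − 0 = 4994 bp
  6029 − 4994 = 1035 bp
  7399 − 6029 = 1370 bp
  8307 − 7399 = 908 bp
Sorted largest to smallest: 4994, 1370, 1035, 908 bp.

4994, 1370, 1035, 908 bp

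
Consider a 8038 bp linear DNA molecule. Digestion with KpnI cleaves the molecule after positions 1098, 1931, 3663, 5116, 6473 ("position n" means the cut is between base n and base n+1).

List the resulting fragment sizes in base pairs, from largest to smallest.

1732, 1565, 1453, 1357, 1098, 833 bp

Linear molecule, 5 cuts → 6 fragments:
  1098 − 0 = 1098 bp
  1931 − 1098 = 833 bp
  3663 − 1931 = 1732 bp
  5116 − 3663 = 1453 bp
  6473 − 5116 = 1357 bp
  8038 − 6473 = 1565 bp
Sorted largest to smallest: 1732, 1565, 1453, 1357, 1098, 833 bp.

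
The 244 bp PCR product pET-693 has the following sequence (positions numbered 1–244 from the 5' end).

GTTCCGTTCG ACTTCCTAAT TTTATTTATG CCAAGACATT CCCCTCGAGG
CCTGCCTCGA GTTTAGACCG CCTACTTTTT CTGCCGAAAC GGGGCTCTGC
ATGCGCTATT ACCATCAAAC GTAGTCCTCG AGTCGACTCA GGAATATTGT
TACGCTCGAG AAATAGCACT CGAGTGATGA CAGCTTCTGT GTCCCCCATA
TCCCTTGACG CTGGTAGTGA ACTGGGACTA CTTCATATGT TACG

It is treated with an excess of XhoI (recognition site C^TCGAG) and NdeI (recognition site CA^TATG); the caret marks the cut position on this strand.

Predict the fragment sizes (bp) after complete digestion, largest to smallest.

71, 66, 44, 28, 14, 12, 9 bp

XhoI sites (CTCGAG) start at positions 44, 56, 127, 155, 169.
XhoI cuts after the first base of each site, so after positions 44, 56, 127, 155, 169.
The NdeI site (CATATG) starts at position 234.
NdeI cuts after base 2 of each site, so after position 235.
Combined cut positions: 44, 56, 127, 155, 169, 235.
Linear molecule, 6 cuts → 7 fragments:
  1–44 → 44 bp
  45–56 → 12 bp
  57–127 → 71 bp
  128–155 → 28 bp
  156–169 → 14 bp
  170–235 → 66 bp
  236–244 → 9 bp
Sorted largest to smallest: 71, 66, 44, 28, 14, 12, 9 bp.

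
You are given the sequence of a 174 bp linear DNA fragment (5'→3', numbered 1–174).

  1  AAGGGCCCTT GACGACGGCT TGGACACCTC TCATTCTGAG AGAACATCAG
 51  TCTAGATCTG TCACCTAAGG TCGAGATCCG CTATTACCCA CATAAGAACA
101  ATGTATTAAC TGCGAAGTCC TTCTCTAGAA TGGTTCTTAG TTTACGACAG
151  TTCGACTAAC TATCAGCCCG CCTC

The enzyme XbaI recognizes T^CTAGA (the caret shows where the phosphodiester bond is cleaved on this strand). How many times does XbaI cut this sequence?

TCTAGA occurs starting at positions 51, 124.
XbaI cuts at 2 sites.

2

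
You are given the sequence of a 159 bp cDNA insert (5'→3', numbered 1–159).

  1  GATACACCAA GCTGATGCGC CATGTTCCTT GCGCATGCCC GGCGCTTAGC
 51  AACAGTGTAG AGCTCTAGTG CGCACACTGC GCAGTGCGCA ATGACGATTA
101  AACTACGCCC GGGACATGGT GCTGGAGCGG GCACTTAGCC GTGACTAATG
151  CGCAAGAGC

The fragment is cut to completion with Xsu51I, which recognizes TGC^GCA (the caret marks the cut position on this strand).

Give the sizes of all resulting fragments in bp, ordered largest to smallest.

64, 39, 32, 9, 8, 7 bp

Xsu51I sites (TGCGCA) start at positions 30, 69, 78, 85, 149.
Xsu51I cuts after base 3 of each site, so after positions 32, 71, 80, 87, 151.
Linear molecule, 5 cuts → 6 fragments:
  1–32 → 32 bp
  33–71 → 39 bp
  72–80 → 9 bp
  81–87 → 7 bp
  88–151 → 64 bp
  152–159 → 8 bp
Sorted largest to smallest: 64, 39, 32, 9, 8, 7 bp.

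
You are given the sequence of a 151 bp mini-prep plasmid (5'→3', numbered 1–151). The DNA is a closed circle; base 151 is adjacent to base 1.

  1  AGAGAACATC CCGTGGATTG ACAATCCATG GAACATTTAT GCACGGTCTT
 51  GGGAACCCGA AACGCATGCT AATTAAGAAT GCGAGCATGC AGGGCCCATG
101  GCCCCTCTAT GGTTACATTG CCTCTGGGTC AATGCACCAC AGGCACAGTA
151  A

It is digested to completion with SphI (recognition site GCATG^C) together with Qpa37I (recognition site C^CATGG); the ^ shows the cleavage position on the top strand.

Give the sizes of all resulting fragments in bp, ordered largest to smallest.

81, 42, 21, 7 bp

SphI sites (GCATGC) start at positions 64, 85.
SphI cuts after base 5 of each site (before the last base), so after positions 68, 89.
Qpa37I sites (CCATGG) start at positions 26, 96.
Qpa37I cuts after the first base of each site, so after positions 26, 96.
Combined cut positions: 26, 68, 89, 96.
Circular molecule, 4 cuts → 4 fragments:
  27–68 → 42 bp
  69–89 → 21 bp
  90–96 → 7 bp
  97–151 then 1–26 → 55 + 26 = 81 bp
Sorted largest to smallest: 81, 42, 21, 7 bp.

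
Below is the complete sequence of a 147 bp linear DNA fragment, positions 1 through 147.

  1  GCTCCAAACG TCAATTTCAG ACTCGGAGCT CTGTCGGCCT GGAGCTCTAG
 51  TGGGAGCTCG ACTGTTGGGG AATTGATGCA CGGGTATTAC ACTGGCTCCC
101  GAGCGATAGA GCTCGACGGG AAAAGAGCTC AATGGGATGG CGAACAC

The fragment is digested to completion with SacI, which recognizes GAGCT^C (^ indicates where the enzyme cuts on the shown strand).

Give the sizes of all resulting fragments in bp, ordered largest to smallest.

55, 30, 18, 16, 16, 12 bp

SacI sites (GAGCTC) start at positions 26, 42, 54, 109, 125.
SacI cuts after base 5 of each site (before the last base), so after positions 30, 46, 58, 113, 129.
Linear molecule, 5 cuts → 6 fragments:
  1–30 → 30 bp
  31–46 → 16 bp
  47–58 → 12 bp
  59–113 → 55 bp
  114–129 → 16 bp
  130–147 → 18 bp
Sorted largest to smallest: 55, 30, 18, 16, 16, 12 bp.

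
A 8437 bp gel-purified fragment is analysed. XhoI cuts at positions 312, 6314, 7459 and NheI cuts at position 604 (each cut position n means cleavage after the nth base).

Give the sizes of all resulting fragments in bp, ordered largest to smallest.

5710, 1145, 978, 312, 292 bp

Combined cut positions (sorted): 312, 604, 6314, 7459.
Linear molecule, 4 cuts → 5 fragments:
  312 − 0 = 312 bp
  604 − 312 = 292 bp
  6314 − 604 = 5710 bp
  7459 − 6314 = 1145 bp
  8437 − 7459 = 978 bp
Sorted largest to smallest: 5710, 1145, 978, 312, 292 bp.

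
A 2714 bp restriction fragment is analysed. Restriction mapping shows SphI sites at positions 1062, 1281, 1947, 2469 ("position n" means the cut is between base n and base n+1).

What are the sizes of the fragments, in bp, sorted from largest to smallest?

1062, 666, 522, 245, 219 bp

Linear molecule, 4 cuts → 5 fragments:
  1062 − 0 = 1062 bp
  1281 − 1062 = 219 bp
  1947 − 1281 = 666 bp
  2469 − 1947 = 522 bp
  2714 − 2469 = 245 bp
Sorted largest to smallest: 1062, 666, 522, 245, 219 bp.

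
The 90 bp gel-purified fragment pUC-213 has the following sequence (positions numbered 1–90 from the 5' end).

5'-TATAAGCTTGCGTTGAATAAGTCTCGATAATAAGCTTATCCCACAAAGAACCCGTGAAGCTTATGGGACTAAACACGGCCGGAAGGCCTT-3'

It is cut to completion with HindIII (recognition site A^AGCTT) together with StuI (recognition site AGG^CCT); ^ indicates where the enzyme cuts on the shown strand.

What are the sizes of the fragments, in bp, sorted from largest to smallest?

29, 28, 25, 4, 4 bp

HindIII sites (AAGCTT) start at positions 4, 32, 57.
HindIII cuts after the first base of each site, so after positions 4, 32, 57.
The StuI site (AGGCCT) starts at position 84.
StuI cuts after base 3 of each site, so after position 86.
Combined cut positions: 4, 32, 57, 86.
Linear molecule, 4 cuts → 5 fragments:
  1–4 → 4 bp
  5–32 → 28 bp
  33–57 → 25 bp
  58–86 → 29 bp
  87–90 → 4 bp
Sorted largest to smallest: 29, 28, 25, 4, 4 bp.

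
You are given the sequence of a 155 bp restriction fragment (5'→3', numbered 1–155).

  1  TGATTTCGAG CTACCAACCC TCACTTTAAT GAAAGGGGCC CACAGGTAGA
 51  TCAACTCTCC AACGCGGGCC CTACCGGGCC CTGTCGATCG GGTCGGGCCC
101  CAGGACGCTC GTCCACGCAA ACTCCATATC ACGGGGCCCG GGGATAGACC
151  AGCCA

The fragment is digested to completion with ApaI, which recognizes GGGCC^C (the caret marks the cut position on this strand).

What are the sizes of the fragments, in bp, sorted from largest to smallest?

40, 39, 30, 19, 17, 10 bp

ApaI sites (GGGCCC) start at positions 36, 66, 76, 95, 134.
ApaI cuts after base 5 of each site (before the last base), so after positions 40, 70, 80, 99, 138.
Linear molecule, 5 cuts → 6 fragments:
  1–40 → 40 bp
  41–70 → 30 bp
  71–80 → 10 bp
  81–99 → 19 bp
  100–138 → 39 bp
  139–155 → 17 bp
Sorted largest to smallest: 40, 39, 30, 19, 17, 10 bp.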